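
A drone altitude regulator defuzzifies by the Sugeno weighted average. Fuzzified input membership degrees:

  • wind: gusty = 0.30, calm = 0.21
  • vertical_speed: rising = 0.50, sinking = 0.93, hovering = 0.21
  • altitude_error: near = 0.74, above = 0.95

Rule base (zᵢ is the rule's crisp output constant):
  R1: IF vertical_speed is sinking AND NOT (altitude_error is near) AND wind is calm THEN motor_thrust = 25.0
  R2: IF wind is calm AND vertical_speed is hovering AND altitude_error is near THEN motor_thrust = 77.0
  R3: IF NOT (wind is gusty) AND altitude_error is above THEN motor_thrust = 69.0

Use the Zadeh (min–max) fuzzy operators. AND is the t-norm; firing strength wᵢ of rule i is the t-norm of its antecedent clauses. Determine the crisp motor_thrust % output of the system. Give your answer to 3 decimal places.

62.250

R1 (z=25.0): sinking=0.93, ¬near=1−0.74=0.26, calm=0.21; AND[min(a, b)] → w = 0.21
R2 (z=77.0): calm=0.21, hovering=0.21, near=0.74; AND[min(a, b)] → w = 0.21
R3 (z=69.0): ¬gusty=1−0.30=0.70, above=0.95; AND[min(a, b)] → w = 0.70
Weighted average = (0.21·25.0 + 0.21·77.0 + 0.70·69.0) / (0.21 + 0.21 + 0.70)
  = 69.7200 / 1.1200 = 62.250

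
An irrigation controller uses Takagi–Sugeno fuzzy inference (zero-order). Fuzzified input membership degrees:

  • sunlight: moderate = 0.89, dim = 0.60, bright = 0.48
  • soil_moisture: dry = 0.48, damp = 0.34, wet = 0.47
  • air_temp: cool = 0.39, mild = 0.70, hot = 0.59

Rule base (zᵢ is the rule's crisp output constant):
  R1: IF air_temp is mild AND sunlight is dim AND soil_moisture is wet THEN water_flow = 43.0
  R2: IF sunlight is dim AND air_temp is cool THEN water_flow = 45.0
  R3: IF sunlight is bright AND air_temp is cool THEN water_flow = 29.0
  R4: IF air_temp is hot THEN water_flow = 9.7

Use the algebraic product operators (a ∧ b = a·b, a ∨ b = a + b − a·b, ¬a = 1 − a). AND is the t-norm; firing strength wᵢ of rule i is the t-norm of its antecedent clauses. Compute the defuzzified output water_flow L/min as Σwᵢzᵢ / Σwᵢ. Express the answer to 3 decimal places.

R1 (z=43.0): mild=0.70, dim=0.60, wet=0.47; AND[a·b] → w = 0.1974
R2 (z=45.0): dim=0.60, cool=0.39; AND[a·b] → w = 0.2340
R3 (z=29.0): bright=0.48, cool=0.39; AND[a·b] → w = 0.1872
R4 (z=9.7): hot=0.59 → w = 0.5900
Weighted average = (0.1974·43.0 + 0.2340·45.0 + 0.1872·29.0 + 0.5900·9.7) / (0.1974 + 0.2340 + 0.1872 + 0.5900)
  = 30.1700 / 1.2086 = 24.963

24.963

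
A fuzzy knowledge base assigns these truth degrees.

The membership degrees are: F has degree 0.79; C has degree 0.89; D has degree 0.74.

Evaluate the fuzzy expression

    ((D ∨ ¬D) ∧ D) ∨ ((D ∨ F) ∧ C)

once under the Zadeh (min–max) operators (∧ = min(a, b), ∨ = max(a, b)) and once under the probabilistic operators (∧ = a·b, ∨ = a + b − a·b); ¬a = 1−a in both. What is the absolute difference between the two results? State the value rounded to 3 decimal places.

Under Zadeh (min–max):
  ¬D = 1 − 0.74 = 0.26
  D ∨ ¬D = max(a, b) on (0.74, 0.26) = 0.74
  (D ∨ ¬D) ∧ D = min(a, b) on (0.74, 0.74) = 0.74
  D ∨ F = max(a, b) on (0.74, 0.79) = 0.79
  (D ∨ F) ∧ C = min(a, b) on (0.79, 0.89) = 0.79
  ((D ∨ ¬D) ∧ D) ∨ ((D ∨ F) ∧ C) = max(a, b) on (0.74, 0.79) = 0.79
  → value = 0.7900
Under probabilistic:
  ¬D = 1 − 0.7400 = 0.2600
  D ∨ ¬D = a + b − a·b on (0.7400, 0.2600) = 0.8076
  (D ∨ ¬D) ∧ D = a·b on (0.8076, 0.7400) = 0.5976
  D ∨ F = a + b − a·b on (0.7400, 0.7900) = 0.9454
  (D ∨ F) ∧ C = a·b on (0.9454, 0.8900) = 0.8414
  ((D ∨ ¬D) ∧ D) ∨ ((D ∨ F) ∧ C) = a + b − a·b on (0.5976, 0.8414) = 0.9362
  → value = 0.9362
|0.7900 − 0.9362| = 0.146

0.146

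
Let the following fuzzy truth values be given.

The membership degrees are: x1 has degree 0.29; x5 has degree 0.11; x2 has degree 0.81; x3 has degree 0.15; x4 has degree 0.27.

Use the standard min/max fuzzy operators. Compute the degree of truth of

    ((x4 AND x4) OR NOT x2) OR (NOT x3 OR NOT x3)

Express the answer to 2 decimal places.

x4 AND x4 = min(a, b) on (0.27, 0.27) = 0.27
NOT x2 = 1 − 0.81 = 0.19
(x4 AND x4) OR NOT x2 = max(a, b) on (0.27, 0.19) = 0.27
NOT x3 = 1 − 0.15 = 0.85
NOT x3 = 1 − 0.15 = 0.85
NOT x3 OR NOT x3 = max(a, b) on (0.85, 0.85) = 0.85
((x4 AND x4) OR NOT x2) OR (NOT x3 OR NOT x3) = max(a, b) on (0.27, 0.85) = 0.85

0.85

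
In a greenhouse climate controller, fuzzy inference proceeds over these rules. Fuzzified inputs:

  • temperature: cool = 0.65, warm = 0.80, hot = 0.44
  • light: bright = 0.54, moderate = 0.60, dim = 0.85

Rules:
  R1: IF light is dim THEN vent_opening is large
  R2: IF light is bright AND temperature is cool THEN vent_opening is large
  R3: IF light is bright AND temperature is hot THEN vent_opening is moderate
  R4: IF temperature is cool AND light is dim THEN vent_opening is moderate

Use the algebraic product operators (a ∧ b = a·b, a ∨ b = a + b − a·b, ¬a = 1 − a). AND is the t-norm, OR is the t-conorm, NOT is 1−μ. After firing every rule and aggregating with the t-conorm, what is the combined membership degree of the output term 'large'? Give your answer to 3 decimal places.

R1: dim=0.85 → w = 0.8500
R2: bright=0.54, cool=0.65; AND[a·b] → w = 0.3510
R3: bright=0.54, hot=0.44; AND[a·b] → w = 0.2376
R4: cool=0.65, dim=0.85; AND[a·b] → w = 0.5525
Rules with consequent 'large': {R1, R2} → strengths 0.8500, 0.3510
Aggregate via t-conorm [a + b − a·b]: 0.9027

0.903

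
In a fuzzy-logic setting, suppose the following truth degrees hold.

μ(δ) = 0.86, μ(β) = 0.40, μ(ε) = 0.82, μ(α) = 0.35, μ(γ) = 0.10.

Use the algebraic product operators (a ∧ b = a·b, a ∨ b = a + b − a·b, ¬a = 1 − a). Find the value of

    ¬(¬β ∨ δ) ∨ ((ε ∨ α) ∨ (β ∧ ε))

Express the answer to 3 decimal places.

0.926

¬β = 1 − 0.4000 = 0.6000
¬β ∨ δ = a + b − a·b on (0.6000, 0.8600) = 0.9440
¬(¬β ∨ δ) = 1 − 0.9440 = 0.0560
ε ∨ α = a + b − a·b on (0.8200, 0.3500) = 0.8830
β ∧ ε = a·b on (0.4000, 0.8200) = 0.3280
(ε ∨ α) ∨ (β ∧ ε) = a + b − a·b on (0.8830, 0.3280) = 0.9214
¬(¬β ∨ δ) ∨ ((ε ∨ α) ∨ (β ∧ ε)) = a + b − a·b on (0.0560, 0.9214) = 0.9258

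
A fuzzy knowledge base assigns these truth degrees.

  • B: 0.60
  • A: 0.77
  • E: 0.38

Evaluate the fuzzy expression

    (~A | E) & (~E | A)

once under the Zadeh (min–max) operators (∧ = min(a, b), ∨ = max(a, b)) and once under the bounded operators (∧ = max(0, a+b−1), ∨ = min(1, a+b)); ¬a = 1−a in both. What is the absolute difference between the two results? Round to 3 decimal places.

Under Zadeh (min–max):
  ~A = 1 − 0.77 = 0.23
  ~A | E = max(a, b) on (0.23, 0.38) = 0.38
  ~E = 1 − 0.38 = 0.62
  ~E | A = max(a, b) on (0.62, 0.77) = 0.77
  (~A | E) & (~E | A) = min(a, b) on (0.38, 0.77) = 0.38
  → value = 0.3800
Under bounded:
  ~A = 1 − 0.77 = 0.23
  ~A | E = min(1, a+b) on (0.23, 0.38) = 0.61
  ~E = 1 − 0.38 = 0.62
  ~E | A = min(1, a+b) on (0.62, 0.77) = 1.00
  (~A | E) & (~E | A) = max(0, a+b−1) on (0.61, 1.00) = 0.61
  → value = 0.6100
|0.3800 − 0.6100| = 0.230

0.230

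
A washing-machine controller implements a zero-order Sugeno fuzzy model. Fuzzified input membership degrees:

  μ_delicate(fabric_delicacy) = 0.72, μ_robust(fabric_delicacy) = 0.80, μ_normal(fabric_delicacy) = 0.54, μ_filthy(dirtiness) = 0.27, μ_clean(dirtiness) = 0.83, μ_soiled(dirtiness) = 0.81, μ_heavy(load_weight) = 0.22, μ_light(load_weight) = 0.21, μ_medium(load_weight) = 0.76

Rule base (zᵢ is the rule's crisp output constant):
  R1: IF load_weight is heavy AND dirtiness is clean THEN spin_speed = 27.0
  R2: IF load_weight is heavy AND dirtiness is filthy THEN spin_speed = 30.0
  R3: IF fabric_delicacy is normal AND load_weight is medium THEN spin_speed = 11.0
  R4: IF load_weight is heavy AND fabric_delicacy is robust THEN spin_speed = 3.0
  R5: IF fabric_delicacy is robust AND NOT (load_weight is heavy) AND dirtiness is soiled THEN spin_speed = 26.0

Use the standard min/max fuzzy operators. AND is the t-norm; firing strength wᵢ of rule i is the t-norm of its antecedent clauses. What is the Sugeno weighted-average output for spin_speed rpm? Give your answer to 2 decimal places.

19.91

R1 (z=27.0): heavy=0.22, clean=0.83; AND[min(a, b)] → w = 0.22
R2 (z=30.0): heavy=0.22, filthy=0.27; AND[min(a, b)] → w = 0.22
R3 (z=11.0): normal=0.54, medium=0.76; AND[min(a, b)] → w = 0.54
R4 (z=3.0): heavy=0.22, robust=0.80; AND[min(a, b)] → w = 0.22
R5 (z=26.0): robust=0.80, ¬heavy=1−0.22=0.78, soiled=0.81; AND[min(a, b)] → w = 0.78
Weighted average = (0.22·27.0 + 0.22·30.0 + 0.54·11.0 + 0.22·3.0 + 0.78·26.0) / (0.22 + 0.22 + 0.54 + 0.22 + 0.78)
  = 39.4200 / 1.9800 = 19.91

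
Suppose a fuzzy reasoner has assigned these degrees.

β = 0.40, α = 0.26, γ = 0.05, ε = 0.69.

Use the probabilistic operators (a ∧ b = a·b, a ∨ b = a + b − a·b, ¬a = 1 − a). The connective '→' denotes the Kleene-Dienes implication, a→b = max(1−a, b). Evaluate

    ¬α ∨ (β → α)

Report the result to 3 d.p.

0.896

¬α = 1 − 0.2600 = 0.7400
β → α  [Kleene-Dienes: max(1−a, b)] with a=0.4000, b=0.2600 → 0.6000
¬α ∨ (β → α) = a + b − a·b on (0.7400, 0.6000) = 0.8960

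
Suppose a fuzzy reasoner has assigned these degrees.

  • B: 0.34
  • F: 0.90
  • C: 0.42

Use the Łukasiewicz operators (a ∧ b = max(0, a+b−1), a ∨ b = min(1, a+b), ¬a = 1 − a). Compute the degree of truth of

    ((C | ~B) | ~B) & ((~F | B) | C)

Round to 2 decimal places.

~B = 1 − 0.34 = 0.66
C | ~B = min(1, a+b) on (0.42, 0.66) = 1.00
~B = 1 − 0.34 = 0.66
(C | ~B) | ~B = min(1, a+b) on (1.00, 0.66) = 1.00
~F = 1 − 0.90 = 0.10
~F | B = min(1, a+b) on (0.10, 0.34) = 0.44
(~F | B) | C = min(1, a+b) on (0.44, 0.42) = 0.86
((C | ~B) | ~B) & ((~F | B) | C) = max(0, a+b−1) on (1.00, 0.86) = 0.86

0.86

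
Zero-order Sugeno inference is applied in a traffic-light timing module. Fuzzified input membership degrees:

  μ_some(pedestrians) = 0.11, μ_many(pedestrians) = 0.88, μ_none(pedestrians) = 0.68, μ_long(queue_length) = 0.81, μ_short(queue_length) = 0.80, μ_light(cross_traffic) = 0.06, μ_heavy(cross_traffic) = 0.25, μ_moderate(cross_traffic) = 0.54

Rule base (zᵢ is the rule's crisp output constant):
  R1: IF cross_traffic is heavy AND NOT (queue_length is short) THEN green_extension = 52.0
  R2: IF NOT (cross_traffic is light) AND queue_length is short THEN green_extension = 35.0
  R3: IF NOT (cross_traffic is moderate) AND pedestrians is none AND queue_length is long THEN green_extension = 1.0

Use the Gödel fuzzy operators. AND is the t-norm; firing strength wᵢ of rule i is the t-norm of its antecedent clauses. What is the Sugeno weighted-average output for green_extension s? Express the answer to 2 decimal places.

26.62

R1 (z=52.0): heavy=0.25, ¬short=1−0.80=0.20; AND[min(a, b)] → w = 0.20
R2 (z=35.0): ¬light=1−0.06=0.94, short=0.80; AND[min(a, b)] → w = 0.80
R3 (z=1.0): ¬moderate=1−0.54=0.46, none=0.68, long=0.81; AND[min(a, b)] → w = 0.46
Weighted average = (0.20·52.0 + 0.80·35.0 + 0.46·1.0) / (0.20 + 0.80 + 0.46)
  = 38.8600 / 1.4600 = 26.62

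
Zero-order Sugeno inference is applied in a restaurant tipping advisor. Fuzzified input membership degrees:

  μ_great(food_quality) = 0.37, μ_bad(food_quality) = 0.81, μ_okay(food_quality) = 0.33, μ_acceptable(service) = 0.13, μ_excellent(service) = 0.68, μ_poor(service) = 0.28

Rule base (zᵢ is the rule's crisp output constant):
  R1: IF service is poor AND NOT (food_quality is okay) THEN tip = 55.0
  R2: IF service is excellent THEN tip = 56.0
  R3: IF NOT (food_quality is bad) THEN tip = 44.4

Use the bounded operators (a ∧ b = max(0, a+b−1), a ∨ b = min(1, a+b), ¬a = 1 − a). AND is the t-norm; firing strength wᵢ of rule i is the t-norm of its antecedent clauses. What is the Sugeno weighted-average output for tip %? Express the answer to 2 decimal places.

R1 (z=55.0): poor=0.28, ¬okay=1−0.33=0.67; AND[max(0, a+b−1)] → w = 0.00
R2 (z=56.0): excellent=0.68 → w = 0.68
R3 (z=44.4): ¬bad=1−0.81=0.19 → w = 0.19
Weighted average = (0.00·55.0 + 0.68·56.0 + 0.19·44.4) / (0.00 + 0.68 + 0.19)
  = 46.5160 / 0.8700 = 53.47

53.47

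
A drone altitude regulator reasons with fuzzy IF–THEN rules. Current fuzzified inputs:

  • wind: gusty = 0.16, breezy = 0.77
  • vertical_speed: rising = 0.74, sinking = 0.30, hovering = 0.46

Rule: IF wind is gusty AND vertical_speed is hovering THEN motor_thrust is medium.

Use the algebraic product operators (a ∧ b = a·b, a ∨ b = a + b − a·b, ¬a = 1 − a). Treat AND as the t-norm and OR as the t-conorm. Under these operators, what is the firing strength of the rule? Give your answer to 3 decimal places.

firing strength: gusty=0.16, hovering=0.46; AND[a·b] → w = 0.0736

0.074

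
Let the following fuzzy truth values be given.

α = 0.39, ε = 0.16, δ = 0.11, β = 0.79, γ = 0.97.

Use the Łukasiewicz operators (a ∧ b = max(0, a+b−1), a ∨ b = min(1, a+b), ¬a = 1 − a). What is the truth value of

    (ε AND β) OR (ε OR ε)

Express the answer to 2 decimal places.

ε AND β = max(0, a+b−1) on (0.16, 0.79) = 0.00
ε OR ε = min(1, a+b) on (0.16, 0.16) = 0.32
(ε AND β) OR (ε OR ε) = min(1, a+b) on (0.00, 0.32) = 0.32

0.32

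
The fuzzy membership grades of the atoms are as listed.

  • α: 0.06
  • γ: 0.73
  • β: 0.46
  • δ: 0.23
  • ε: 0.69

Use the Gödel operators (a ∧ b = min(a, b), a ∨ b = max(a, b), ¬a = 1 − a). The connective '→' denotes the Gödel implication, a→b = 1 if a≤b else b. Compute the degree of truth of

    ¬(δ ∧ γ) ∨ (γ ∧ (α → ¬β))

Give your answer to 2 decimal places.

δ ∧ γ = min(a, b) on (0.23, 0.73) = 0.23
¬(δ ∧ γ) = 1 − 0.23 = 0.77
¬β = 1 − 0.46 = 0.54
α → ¬β  [Gödel: 1 if a≤b else b] with a=0.06, b=0.54 → 1.00
γ ∧ (α → ¬β) = min(a, b) on (0.73, 1.00) = 0.73
¬(δ ∧ γ) ∨ (γ ∧ (α → ¬β)) = max(a, b) on (0.77, 0.73) = 0.77

0.77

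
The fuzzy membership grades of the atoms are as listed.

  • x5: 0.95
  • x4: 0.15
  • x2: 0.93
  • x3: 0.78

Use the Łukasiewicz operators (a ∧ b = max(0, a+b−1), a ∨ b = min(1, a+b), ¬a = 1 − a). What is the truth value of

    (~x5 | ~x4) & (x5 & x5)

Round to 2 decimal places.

~x5 = 1 − 0.95 = 0.05
~x4 = 1 − 0.15 = 0.85
~x5 | ~x4 = min(1, a+b) on (0.05, 0.85) = 0.90
x5 & x5 = max(0, a+b−1) on (0.95, 0.95) = 0.90
(~x5 | ~x4) & (x5 & x5) = max(0, a+b−1) on (0.90, 0.90) = 0.80

0.80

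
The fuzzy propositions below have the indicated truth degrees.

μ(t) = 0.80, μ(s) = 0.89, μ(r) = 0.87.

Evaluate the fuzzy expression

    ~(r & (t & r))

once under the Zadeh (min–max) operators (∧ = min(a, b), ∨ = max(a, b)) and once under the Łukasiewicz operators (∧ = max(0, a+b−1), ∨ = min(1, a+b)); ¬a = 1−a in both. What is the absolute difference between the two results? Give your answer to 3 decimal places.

0.260

Under Zadeh (min–max):
  t & r = min(a, b) on (0.80, 0.87) = 0.80
  r & (t & r) = min(a, b) on (0.87, 0.80) = 0.80
  ~(r & (t & r)) = 1 − 0.80 = 0.20
  → value = 0.2000
Under Łukasiewicz:
  t & r = max(0, a+b−1) on (0.80, 0.87) = 0.67
  r & (t & r) = max(0, a+b−1) on (0.87, 0.67) = 0.54
  ~(r & (t & r)) = 1 − 0.54 = 0.46
  → value = 0.4600
|0.2000 − 0.4600| = 0.260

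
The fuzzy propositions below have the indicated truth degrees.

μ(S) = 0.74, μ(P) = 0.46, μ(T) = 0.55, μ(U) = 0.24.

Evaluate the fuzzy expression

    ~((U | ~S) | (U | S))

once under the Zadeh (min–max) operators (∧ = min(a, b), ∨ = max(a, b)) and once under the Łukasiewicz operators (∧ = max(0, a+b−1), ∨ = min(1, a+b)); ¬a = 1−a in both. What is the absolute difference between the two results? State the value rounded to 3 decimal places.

Under Zadeh (min–max):
  ~S = 1 − 0.74 = 0.26
  U | ~S = max(a, b) on (0.24, 0.26) = 0.26
  U | S = max(a, b) on (0.24, 0.74) = 0.74
  (U | ~S) | (U | S) = max(a, b) on (0.26, 0.74) = 0.74
  ~((U | ~S) | (U | S)) = 1 − 0.74 = 0.26
  → value = 0.2600
Under Łukasiewicz:
  ~S = 1 − 0.74 = 0.26
  U | ~S = min(1, a+b) on (0.24, 0.26) = 0.50
  U | S = min(1, a+b) on (0.24, 0.74) = 0.98
  (U | ~S) | (U | S) = min(1, a+b) on (0.50, 0.98) = 1.00
  ~((U | ~S) | (U | S)) = 1 − 1.00 = 0.00
  → value = 0.0000
|0.2600 − 0.0000| = 0.260

0.260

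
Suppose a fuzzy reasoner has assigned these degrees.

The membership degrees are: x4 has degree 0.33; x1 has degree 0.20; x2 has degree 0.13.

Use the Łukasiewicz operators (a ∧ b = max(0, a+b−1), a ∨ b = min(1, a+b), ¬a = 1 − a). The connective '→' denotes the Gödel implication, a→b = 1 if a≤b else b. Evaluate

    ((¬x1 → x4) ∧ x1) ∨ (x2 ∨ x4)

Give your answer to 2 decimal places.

¬x1 = 1 − 0.20 = 0.80
¬x1 → x4  [Gödel: 1 if a≤b else b] with a=0.80, b=0.33 → 0.33
(¬x1 → x4) ∧ x1 = max(0, a+b−1) on (0.33, 0.20) = 0.00
x2 ∨ x4 = min(1, a+b) on (0.13, 0.33) = 0.46
((¬x1 → x4) ∧ x1) ∨ (x2 ∨ x4) = min(1, a+b) on (0.00, 0.46) = 0.46

0.46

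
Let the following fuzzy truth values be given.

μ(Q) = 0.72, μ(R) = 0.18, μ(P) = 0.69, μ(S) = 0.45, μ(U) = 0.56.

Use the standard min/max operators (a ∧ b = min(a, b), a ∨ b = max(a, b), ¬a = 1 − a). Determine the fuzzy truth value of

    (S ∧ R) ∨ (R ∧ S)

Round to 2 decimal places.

S ∧ R = min(a, b) on (0.45, 0.18) = 0.18
R ∧ S = min(a, b) on (0.18, 0.45) = 0.18
(S ∧ R) ∨ (R ∧ S) = max(a, b) on (0.18, 0.18) = 0.18

0.18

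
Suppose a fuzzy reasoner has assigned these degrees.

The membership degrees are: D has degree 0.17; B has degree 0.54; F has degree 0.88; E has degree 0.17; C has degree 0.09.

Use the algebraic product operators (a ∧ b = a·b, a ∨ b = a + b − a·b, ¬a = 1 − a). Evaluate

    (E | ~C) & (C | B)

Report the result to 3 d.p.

~C = 1 − 0.0900 = 0.9100
E | ~C = a + b − a·b on (0.1700, 0.9100) = 0.9253
C | B = a + b − a·b on (0.0900, 0.5400) = 0.5814
(E | ~C) & (C | B) = a·b on (0.9253, 0.5814) = 0.5380

0.538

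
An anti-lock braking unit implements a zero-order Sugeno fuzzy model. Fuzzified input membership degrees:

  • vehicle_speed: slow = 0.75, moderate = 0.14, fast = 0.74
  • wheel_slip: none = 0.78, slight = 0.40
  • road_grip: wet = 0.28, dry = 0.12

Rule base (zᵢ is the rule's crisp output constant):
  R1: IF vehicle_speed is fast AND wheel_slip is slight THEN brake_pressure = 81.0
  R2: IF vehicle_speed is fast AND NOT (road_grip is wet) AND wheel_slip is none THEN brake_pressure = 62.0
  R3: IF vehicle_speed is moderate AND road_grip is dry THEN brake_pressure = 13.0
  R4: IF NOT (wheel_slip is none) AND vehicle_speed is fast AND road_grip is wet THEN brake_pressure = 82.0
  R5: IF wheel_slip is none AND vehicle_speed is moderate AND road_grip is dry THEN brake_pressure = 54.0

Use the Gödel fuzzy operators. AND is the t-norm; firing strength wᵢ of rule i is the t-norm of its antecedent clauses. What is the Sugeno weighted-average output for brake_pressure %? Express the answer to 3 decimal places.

65.266

R1 (z=81.0): fast=0.74, slight=0.40; AND[min(a, b)] → w = 0.40
R2 (z=62.0): fast=0.74, ¬wet=1−0.28=0.72, none=0.78; AND[min(a, b)] → w = 0.72
R3 (z=13.0): moderate=0.14, dry=0.12; AND[min(a, b)] → w = 0.12
R4 (z=82.0): ¬none=1−0.78=0.22, fast=0.74, wet=0.28; AND[min(a, b)] → w = 0.22
R5 (z=54.0): none=0.78, moderate=0.14, dry=0.12; AND[min(a, b)] → w = 0.12
Weighted average = (0.40·81.0 + 0.72·62.0 + 0.12·13.0 + 0.22·82.0 + 0.12·54.0) / (0.40 + 0.72 + 0.12 + 0.22 + 0.12)
  = 103.1200 / 1.5800 = 65.266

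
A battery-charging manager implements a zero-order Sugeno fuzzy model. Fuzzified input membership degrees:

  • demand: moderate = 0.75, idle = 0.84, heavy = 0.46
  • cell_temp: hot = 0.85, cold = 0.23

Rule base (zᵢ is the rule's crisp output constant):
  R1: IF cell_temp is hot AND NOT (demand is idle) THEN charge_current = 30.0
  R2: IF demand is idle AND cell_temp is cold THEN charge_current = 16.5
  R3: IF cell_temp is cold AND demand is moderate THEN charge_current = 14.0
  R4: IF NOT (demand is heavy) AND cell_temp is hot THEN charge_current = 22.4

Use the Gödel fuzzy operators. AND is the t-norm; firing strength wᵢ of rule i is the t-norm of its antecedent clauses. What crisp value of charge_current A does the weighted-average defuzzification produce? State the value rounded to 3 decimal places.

20.613

R1 (z=30.0): hot=0.85, ¬idle=1−0.84=0.16; AND[min(a, b)] → w = 0.16
R2 (z=16.5): idle=0.84, cold=0.23; AND[min(a, b)] → w = 0.23
R3 (z=14.0): cold=0.23, moderate=0.75; AND[min(a, b)] → w = 0.23
R4 (z=22.4): ¬heavy=1−0.46=0.54, hot=0.85; AND[min(a, b)] → w = 0.54
Weighted average = (0.16·30.0 + 0.23·16.5 + 0.23·14.0 + 0.54·22.4) / (0.16 + 0.23 + 0.23 + 0.54)
  = 23.9110 / 1.1600 = 20.613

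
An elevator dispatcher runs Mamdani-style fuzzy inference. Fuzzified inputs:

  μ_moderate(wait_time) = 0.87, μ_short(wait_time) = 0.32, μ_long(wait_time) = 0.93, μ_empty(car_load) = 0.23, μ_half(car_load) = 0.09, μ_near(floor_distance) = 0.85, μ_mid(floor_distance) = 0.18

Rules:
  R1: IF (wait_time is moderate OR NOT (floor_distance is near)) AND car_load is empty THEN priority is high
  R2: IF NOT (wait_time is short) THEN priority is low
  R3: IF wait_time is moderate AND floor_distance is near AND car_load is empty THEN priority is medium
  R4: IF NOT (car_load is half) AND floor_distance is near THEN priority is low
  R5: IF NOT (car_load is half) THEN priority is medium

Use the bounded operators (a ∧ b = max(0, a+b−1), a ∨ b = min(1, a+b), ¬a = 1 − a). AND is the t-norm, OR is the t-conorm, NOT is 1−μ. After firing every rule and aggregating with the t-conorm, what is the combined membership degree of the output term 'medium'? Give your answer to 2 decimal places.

0.91

R1: (moderate=0.87 OR ¬near=1−0.85=0.15) = 1.00; AND[max(0, a+b−1)] with empty=0.23 → w = 0.23
R2: ¬short=1−0.32=0.68 → w = 0.68
R3: moderate=0.87, near=0.85, empty=0.23; AND[max(0, a+b−1)] → w = 0.00
R4: ¬half=1−0.09=0.91, near=0.85; AND[max(0, a+b−1)] → w = 0.76
R5: ¬half=1−0.09=0.91 → w = 0.91
Rules with consequent 'medium': {R3, R5} → strengths 0.00, 0.91
Aggregate via t-conorm [min(1, a+b)]: 0.91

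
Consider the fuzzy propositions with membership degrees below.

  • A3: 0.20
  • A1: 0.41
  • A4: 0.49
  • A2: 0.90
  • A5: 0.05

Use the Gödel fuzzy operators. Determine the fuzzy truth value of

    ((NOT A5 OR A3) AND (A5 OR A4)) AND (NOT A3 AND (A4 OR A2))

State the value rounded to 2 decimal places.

0.49

NOT A5 = 1 − 0.05 = 0.95
NOT A5 OR A3 = max(a, b) on (0.95, 0.20) = 0.95
A5 OR A4 = max(a, b) on (0.05, 0.49) = 0.49
(NOT A5 OR A3) AND (A5 OR A4) = min(a, b) on (0.95, 0.49) = 0.49
NOT A3 = 1 − 0.20 = 0.80
A4 OR A2 = max(a, b) on (0.49, 0.90) = 0.90
NOT A3 AND (A4 OR A2) = min(a, b) on (0.80, 0.90) = 0.80
((NOT A5 OR A3) AND (A5 OR A4)) AND (NOT A3 AND (A4 OR A2)) = min(a, b) on (0.49, 0.80) = 0.49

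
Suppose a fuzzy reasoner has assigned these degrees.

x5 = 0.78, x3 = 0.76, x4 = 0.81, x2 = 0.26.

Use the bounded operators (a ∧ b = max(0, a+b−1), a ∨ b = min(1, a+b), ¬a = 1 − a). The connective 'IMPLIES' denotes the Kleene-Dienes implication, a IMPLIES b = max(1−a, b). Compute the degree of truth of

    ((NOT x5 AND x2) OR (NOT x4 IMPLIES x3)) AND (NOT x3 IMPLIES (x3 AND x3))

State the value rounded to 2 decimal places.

NOT x5 = 1 − 0.78 = 0.22
NOT x5 AND x2 = max(0, a+b−1) on (0.22, 0.26) = 0.00
NOT x4 = 1 − 0.81 = 0.19
NOT x4 IMPLIES x3  [Kleene-Dienes: max(1−a, b)] with a=0.19, b=0.76 → 0.81
(NOT x5 AND x2) OR (NOT x4 IMPLIES x3) = min(1, a+b) on (0.00, 0.81) = 0.81
NOT x3 = 1 − 0.76 = 0.24
x3 AND x3 = max(0, a+b−1) on (0.76, 0.76) = 0.52
NOT x3 IMPLIES (x3 AND x3)  [Kleene-Dienes: max(1−a, b)] with a=0.24, b=0.52 → 0.76
((NOT x5 AND x2) OR (NOT x4 IMPLIES x3)) AND (NOT x3 IMPLIES (x3 AND x3)) = max(0, a+b−1) on (0.81, 0.76) = 0.57

0.57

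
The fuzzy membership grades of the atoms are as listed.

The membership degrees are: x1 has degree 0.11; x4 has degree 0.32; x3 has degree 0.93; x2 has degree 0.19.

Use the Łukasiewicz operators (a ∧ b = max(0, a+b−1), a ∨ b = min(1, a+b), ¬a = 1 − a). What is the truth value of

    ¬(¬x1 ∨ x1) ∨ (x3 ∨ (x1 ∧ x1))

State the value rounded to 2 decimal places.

¬x1 = 1 − 0.11 = 0.89
¬x1 ∨ x1 = min(1, a+b) on (0.89, 0.11) = 1.00
¬(¬x1 ∨ x1) = 1 − 1.00 = 0.00
x1 ∧ x1 = max(0, a+b−1) on (0.11, 0.11) = 0.00
x3 ∨ (x1 ∧ x1) = min(1, a+b) on (0.93, 0.00) = 0.93
¬(¬x1 ∨ x1) ∨ (x3 ∨ (x1 ∧ x1)) = min(1, a+b) on (0.00, 0.93) = 0.93

0.93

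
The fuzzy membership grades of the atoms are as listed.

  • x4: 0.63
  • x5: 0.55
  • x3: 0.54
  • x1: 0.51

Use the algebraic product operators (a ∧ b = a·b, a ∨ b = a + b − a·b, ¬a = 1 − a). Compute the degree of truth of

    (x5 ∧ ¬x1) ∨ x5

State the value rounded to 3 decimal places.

¬x1 = 1 − 0.5100 = 0.4900
x5 ∧ ¬x1 = a·b on (0.5500, 0.4900) = 0.2695
(x5 ∧ ¬x1) ∨ x5 = a + b − a·b on (0.2695, 0.5500) = 0.6713

0.671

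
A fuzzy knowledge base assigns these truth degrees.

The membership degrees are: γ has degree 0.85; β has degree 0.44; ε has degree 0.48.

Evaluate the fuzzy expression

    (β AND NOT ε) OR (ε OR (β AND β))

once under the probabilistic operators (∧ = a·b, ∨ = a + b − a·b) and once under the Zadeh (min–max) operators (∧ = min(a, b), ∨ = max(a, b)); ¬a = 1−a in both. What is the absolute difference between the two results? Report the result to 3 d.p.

0.197

Under probabilistic:
  NOT ε = 1 − 0.4800 = 0.5200
  β AND NOT ε = a·b on (0.4400, 0.5200) = 0.2288
  β AND β = a·b on (0.4400, 0.4400) = 0.1936
  ε OR (β AND β) = a + b − a·b on (0.4800, 0.1936) = 0.5807
  (β AND NOT ε) OR (ε OR (β AND β)) = a + b − a·b on (0.2288, 0.5807) = 0.6766
  → value = 0.6766
Under Zadeh (min–max):
  NOT ε = 1 − 0.48 = 0.52
  β AND NOT ε = min(a, b) on (0.44, 0.52) = 0.44
  β AND β = min(a, b) on (0.44, 0.44) = 0.44
  ε OR (β AND β) = max(a, b) on (0.48, 0.44) = 0.48
  (β AND NOT ε) OR (ε OR (β AND β)) = max(a, b) on (0.44, 0.48) = 0.48
  → value = 0.4800
|0.6766 − 0.4800| = 0.197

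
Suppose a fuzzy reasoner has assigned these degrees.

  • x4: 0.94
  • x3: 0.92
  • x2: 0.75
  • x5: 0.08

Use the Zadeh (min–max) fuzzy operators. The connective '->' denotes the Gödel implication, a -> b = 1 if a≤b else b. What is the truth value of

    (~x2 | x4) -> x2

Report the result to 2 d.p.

~x2 = 1 − 0.75 = 0.25
~x2 | x4 = max(a, b) on (0.25, 0.94) = 0.94
(~x2 | x4) -> x2  [Gödel: 1 if a≤b else b] with a=0.94, b=0.75 → 0.75

0.75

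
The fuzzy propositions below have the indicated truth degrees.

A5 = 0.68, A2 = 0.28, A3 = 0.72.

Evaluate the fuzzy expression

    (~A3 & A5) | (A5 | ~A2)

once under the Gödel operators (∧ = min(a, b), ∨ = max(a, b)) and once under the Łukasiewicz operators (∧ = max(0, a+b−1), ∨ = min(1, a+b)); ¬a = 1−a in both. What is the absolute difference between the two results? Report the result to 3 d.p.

0.280

Under Gödel:
  ~A3 = 1 − 0.72 = 0.28
  ~A3 & A5 = min(a, b) on (0.28, 0.68) = 0.28
  ~A2 = 1 − 0.28 = 0.72
  A5 | ~A2 = max(a, b) on (0.68, 0.72) = 0.72
  (~A3 & A5) | (A5 | ~A2) = max(a, b) on (0.28, 0.72) = 0.72
  → value = 0.7200
Under Łukasiewicz:
  ~A3 = 1 − 0.72 = 0.28
  ~A3 & A5 = max(0, a+b−1) on (0.28, 0.68) = 0.00
  ~A2 = 1 − 0.28 = 0.72
  A5 | ~A2 = min(1, a+b) on (0.68, 0.72) = 1.00
  (~A3 & A5) | (A5 | ~A2) = min(1, a+b) on (0.00, 1.00) = 1.00
  → value = 1.0000
|0.7200 − 1.0000| = 0.280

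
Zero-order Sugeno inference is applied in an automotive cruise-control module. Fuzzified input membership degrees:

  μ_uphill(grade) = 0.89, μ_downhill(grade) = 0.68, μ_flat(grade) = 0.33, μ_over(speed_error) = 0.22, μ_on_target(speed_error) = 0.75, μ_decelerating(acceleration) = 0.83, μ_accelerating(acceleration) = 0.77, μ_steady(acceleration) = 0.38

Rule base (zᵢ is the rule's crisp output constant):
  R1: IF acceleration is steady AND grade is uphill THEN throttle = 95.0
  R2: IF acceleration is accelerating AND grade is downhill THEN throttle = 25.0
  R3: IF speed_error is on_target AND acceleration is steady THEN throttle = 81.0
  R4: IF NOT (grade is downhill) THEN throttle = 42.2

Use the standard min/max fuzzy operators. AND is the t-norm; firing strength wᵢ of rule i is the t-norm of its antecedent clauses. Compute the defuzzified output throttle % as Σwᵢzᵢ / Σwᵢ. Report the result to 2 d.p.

55.33

R1 (z=95.0): steady=0.38, uphill=0.89; AND[min(a, b)] → w = 0.38
R2 (z=25.0): accelerating=0.77, downhill=0.68; AND[min(a, b)] → w = 0.68
R3 (z=81.0): on_target=0.75, steady=0.38; AND[min(a, b)] → w = 0.38
R4 (z=42.2): ¬downhill=1−0.68=0.32 → w = 0.32
Weighted average = (0.38·95.0 + 0.68·25.0 + 0.38·81.0 + 0.32·42.2) / (0.38 + 0.68 + 0.38 + 0.32)
  = 97.3840 / 1.7600 = 55.33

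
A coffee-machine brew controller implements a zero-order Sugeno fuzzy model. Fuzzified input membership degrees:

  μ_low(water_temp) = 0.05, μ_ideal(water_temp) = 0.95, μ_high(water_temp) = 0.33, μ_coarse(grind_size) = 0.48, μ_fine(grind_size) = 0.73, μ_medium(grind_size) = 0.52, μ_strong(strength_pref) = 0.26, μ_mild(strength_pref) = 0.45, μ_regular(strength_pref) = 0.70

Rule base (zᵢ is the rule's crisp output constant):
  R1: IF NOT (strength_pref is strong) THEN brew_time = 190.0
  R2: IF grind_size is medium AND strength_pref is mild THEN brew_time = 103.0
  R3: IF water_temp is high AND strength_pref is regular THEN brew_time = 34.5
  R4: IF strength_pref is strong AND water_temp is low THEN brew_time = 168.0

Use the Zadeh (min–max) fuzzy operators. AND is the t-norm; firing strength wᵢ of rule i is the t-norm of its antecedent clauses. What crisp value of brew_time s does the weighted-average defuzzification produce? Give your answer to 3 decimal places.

R1 (z=190.0): ¬strong=1−0.26=0.74 → w = 0.74
R2 (z=103.0): medium=0.52, mild=0.45; AND[min(a, b)] → w = 0.45
R3 (z=34.5): high=0.33, regular=0.70; AND[min(a, b)] → w = 0.33
R4 (z=168.0): strong=0.26, low=0.05; AND[min(a, b)] → w = 0.05
Weighted average = (0.74·190.0 + 0.45·103.0 + 0.33·34.5 + 0.05·168.0) / (0.74 + 0.45 + 0.33 + 0.05)
  = 206.7350 / 1.5700 = 131.678

131.678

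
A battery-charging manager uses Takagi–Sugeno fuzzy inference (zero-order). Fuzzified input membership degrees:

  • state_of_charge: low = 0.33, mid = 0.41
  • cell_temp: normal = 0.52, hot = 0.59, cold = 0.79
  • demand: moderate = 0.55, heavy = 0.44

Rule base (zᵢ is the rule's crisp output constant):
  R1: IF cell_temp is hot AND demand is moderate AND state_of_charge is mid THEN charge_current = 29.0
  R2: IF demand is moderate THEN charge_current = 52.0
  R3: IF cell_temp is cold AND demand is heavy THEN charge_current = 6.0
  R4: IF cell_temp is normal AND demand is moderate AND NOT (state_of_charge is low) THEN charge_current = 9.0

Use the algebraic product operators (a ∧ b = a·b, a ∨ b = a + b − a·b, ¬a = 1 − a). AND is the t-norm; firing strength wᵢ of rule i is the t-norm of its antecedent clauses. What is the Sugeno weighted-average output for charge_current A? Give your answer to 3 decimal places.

R1 (z=29.0): hot=0.59, moderate=0.55, mid=0.41; AND[a·b] → w = 0.1330
R2 (z=52.0): moderate=0.55 → w = 0.5500
R3 (z=6.0): cold=0.79, heavy=0.44; AND[a·b] → w = 0.3476
R4 (z=9.0): normal=0.52, moderate=0.55, ¬low=1−0.33=0.67; AND[a·b] → w = 0.1916
Weighted average = (0.1330·29.0 + 0.5500·52.0 + 0.3476·6.0 + 0.1916·9.0) / (0.1330 + 0.5500 + 0.3476 + 0.1916)
  = 36.2685 / 1.2223 = 29.673

29.673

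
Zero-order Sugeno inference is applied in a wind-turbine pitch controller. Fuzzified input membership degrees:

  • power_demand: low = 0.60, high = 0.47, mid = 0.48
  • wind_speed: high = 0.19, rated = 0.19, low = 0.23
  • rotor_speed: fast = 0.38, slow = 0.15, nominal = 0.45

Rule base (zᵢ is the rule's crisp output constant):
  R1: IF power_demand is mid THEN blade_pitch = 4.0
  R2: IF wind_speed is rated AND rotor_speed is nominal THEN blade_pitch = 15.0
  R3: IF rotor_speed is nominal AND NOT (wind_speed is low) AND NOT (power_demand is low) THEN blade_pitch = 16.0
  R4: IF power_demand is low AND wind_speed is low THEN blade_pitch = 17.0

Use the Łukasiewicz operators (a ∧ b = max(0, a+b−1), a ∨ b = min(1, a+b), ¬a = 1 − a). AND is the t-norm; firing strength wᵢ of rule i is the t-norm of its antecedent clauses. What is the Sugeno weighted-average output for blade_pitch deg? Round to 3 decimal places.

4.000

R1 (z=4.0): mid=0.48 → w = 0.48
R2 (z=15.0): rated=0.19, nominal=0.45; AND[max(0, a+b−1)] → w = 0.00
R3 (z=16.0): nominal=0.45, ¬low=1−0.23=0.77, ¬low=1−0.60=0.40; AND[max(0, a+b−1)] → w = 0.00
R4 (z=17.0): low=0.60, low=0.23; AND[max(0, a+b−1)] → w = 0.00
Weighted average = (0.48·4.0 + 0.00·15.0 + 0.00·16.0 + 0.00·17.0) / (0.48 + 0.00 + 0.00 + 0.00)
  = 1.9200 / 0.4800 = 4.000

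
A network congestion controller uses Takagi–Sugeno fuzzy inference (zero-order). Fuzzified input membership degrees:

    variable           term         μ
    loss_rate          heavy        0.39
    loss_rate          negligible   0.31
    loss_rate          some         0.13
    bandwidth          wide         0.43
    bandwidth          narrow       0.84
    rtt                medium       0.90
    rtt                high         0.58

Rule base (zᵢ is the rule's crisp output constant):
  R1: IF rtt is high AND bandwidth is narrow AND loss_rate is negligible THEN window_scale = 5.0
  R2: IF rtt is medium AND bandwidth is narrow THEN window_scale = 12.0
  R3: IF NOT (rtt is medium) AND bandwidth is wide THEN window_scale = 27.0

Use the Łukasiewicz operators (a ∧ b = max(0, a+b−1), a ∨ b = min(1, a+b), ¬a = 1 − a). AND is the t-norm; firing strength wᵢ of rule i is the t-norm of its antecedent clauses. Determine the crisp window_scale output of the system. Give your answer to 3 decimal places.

R1 (z=5.0): high=0.58, narrow=0.84, negligible=0.31; AND[max(0, a+b−1)] → w = 0.00
R2 (z=12.0): medium=0.90, narrow=0.84; AND[max(0, a+b−1)] → w = 0.74
R3 (z=27.0): ¬medium=1−0.90=0.10, wide=0.43; AND[max(0, a+b−1)] → w = 0.00
Weighted average = (0.00·5.0 + 0.74·12.0 + 0.00·27.0) / (0.00 + 0.74 + 0.00)
  = 8.8800 / 0.7400 = 12.000

12.000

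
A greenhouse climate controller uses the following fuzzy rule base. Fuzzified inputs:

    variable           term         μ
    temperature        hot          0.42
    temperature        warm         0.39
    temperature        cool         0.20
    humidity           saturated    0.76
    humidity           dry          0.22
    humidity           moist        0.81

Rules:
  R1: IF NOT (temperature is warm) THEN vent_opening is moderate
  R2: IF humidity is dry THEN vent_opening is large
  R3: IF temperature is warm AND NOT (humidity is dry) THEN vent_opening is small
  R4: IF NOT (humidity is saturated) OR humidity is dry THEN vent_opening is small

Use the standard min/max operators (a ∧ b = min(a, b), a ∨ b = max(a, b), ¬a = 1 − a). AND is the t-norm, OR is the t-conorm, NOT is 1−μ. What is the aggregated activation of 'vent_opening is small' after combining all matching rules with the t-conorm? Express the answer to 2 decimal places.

R1: ¬warm=1−0.39=0.61 → w = 0.61
R2: dry=0.22 → w = 0.22
R3: warm=0.39, ¬dry=1−0.22=0.78; AND[min(a, b)] → w = 0.39
R4: ¬saturated=1−0.76=0.24, dry=0.22; OR[max(a, b)] → w = 0.24
Rules with consequent 'small': {R3, R4} → strengths 0.39, 0.24
Aggregate via t-conorm [max(a, b)]: 0.39

0.39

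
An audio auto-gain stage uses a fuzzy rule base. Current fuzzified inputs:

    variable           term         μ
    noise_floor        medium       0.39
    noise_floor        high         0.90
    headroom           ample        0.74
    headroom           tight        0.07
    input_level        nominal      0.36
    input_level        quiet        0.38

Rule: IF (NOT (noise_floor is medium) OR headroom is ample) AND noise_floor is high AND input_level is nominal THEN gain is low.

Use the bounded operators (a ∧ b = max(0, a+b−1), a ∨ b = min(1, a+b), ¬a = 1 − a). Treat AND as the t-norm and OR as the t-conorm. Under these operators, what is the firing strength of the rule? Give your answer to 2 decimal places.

firing strength: (¬medium=1−0.39=0.61 OR ample=0.74) = 1.00; AND[max(0, a+b−1)] with high=0.90, nominal=0.36 → w = 0.26

0.26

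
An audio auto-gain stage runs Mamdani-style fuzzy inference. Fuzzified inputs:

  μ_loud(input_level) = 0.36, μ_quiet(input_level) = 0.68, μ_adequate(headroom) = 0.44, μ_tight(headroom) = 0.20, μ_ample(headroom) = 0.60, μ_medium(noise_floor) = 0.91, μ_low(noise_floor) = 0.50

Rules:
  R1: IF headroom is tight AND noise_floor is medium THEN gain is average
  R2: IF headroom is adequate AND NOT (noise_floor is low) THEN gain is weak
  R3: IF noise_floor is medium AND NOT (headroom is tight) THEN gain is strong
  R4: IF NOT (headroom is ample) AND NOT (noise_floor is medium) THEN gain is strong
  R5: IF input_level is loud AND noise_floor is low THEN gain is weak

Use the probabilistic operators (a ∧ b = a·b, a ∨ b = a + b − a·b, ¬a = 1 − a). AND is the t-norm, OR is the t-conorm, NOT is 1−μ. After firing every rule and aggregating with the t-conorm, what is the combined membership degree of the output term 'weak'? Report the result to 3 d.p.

R1: tight=0.20, medium=0.91; AND[a·b] → w = 0.1820
R2: adequate=0.44, ¬low=1−0.50=0.50; AND[a·b] → w = 0.2200
R3: medium=0.91, ¬tight=1−0.20=0.80; AND[a·b] → w = 0.7280
R4: ¬ample=1−0.60=0.40, ¬medium=1−0.91=0.09; AND[a·b] → w = 0.0360
R5: loud=0.36, low=0.50; AND[a·b] → w = 0.1800
Rules with consequent 'weak': {R2, R5} → strengths 0.2200, 0.1800
Aggregate via t-conorm [a + b − a·b]: 0.3604

0.360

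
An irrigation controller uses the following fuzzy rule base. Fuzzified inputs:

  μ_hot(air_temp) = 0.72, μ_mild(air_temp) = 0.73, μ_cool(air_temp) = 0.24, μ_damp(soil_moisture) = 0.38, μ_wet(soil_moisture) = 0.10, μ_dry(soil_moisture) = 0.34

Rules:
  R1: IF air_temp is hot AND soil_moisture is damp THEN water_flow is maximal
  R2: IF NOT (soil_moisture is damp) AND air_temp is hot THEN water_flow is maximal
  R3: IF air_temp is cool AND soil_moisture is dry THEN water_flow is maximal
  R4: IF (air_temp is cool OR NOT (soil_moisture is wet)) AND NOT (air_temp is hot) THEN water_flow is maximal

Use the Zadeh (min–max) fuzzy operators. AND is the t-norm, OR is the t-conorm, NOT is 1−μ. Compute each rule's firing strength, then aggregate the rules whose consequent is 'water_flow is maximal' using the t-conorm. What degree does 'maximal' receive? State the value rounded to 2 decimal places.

0.62

R1: hot=0.72, damp=0.38; AND[min(a, b)] → w = 0.38
R2: ¬damp=1−0.38=0.62, hot=0.72; AND[min(a, b)] → w = 0.62
R3: cool=0.24, dry=0.34; AND[min(a, b)] → w = 0.24
R4: (cool=0.24 OR ¬wet=1−0.10=0.90) = 0.90; AND[min(a, b)] with ¬hot=1−0.72=0.28 → w = 0.28
Rules with consequent 'maximal': {R1, R2, R3, R4} → strengths 0.38, 0.62, 0.24, 0.28
Aggregate via t-conorm [max(a, b)]: 0.62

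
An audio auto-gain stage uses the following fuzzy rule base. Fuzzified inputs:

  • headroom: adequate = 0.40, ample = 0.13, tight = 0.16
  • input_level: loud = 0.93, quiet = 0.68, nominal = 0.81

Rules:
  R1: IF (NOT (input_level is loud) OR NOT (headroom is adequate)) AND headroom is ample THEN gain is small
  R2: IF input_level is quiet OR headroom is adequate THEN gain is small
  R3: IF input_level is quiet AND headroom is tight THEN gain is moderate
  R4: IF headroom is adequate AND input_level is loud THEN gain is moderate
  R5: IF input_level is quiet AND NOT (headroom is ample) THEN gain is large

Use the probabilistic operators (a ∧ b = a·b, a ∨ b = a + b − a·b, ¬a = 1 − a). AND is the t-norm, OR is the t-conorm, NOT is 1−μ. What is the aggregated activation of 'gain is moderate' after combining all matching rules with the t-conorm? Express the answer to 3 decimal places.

0.440

R1: (¬loud=1−0.93=0.07 OR ¬adequate=1−0.40=0.60) = 0.6280; AND[a·b] with ample=0.13 → w = 0.0816
R2: quiet=0.68, adequate=0.40; OR[a + b − a·b] → w = 0.8080
R3: quiet=0.68, tight=0.16; AND[a·b] → w = 0.1088
R4: adequate=0.40, loud=0.93; AND[a·b] → w = 0.3720
R5: quiet=0.68, ¬ample=1−0.13=0.87; AND[a·b] → w = 0.5916
Rules with consequent 'moderate': {R3, R4} → strengths 0.1088, 0.3720
Aggregate via t-conorm [a + b − a·b]: 0.4403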